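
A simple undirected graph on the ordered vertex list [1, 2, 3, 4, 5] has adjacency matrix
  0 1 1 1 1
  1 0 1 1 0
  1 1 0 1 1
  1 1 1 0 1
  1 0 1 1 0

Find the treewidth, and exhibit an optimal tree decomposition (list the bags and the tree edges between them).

Every bag has size at most 4, so the width is 4 − 1 = 3 and tw(G) ≤ 3. For the lower bound, the 4 vertices {1, 2, 3, 4} are pairwise adjacent, and any tree decomposition puts a clique entirely inside one bag — forcing width ≥ 3. Therefore the treewidth is 3.

Treewidth 3.
One such decomposition:
Bags: B1 = {1, 3, 4, 5}  B2 = {1, 2, 3, 4}
Tree: B1–B2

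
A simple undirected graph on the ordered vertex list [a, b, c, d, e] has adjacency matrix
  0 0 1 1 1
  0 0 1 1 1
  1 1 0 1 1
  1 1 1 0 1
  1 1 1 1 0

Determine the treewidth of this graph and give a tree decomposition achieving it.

The largest bag has 4 vertices, giving width 3; this decomposition certifies tw(G) ≤ 3. On the other hand G contains the 4-clique {a, c, d, e}. A clique must lie in a single bag of any decomposition, so no decomposition can have width below 3. Hence tw(G) = 3 exactly.

Treewidth 3.
One such decomposition:
Bags: B1 = {b, c, d, e}  B2 = {a, c, d, e}
Tree: B1–B2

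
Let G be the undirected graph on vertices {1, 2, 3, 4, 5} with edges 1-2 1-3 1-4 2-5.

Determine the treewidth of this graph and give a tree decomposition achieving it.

Treewidth 1.
One such decomposition:
Bags: B1 = {1, 3}  B2 = {1, 2}  B3 = {1, 4}  B4 = {2, 5}
Tree: B1–B2, B1–B3, B2–B4

Each bag holds 2 vertices, so the decomposition has width 1, which upper-bounds the treewidth. Any graph with an edge has treewidth ≥ 1, and G has the edge 3–1. The upper and lower bounds meet at 1, so that is the treewidth.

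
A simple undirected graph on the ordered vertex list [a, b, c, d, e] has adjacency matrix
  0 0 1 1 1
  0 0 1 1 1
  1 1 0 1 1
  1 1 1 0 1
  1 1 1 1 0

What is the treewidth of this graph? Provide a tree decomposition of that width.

Every bag has size at most 4, so the width is 4 − 1 = 3 and tw(G) ≤ 3. On the other hand G contains the 4-clique {a, c, d, e}. A clique must lie in a single bag of any decomposition, so no decomposition can have width below 3. Combining the bounds, tw(G) = 3.

Treewidth 3.
One optimal decomposition is:
Bags: B1 = {a, c, d, e}  B2 = {b, c, d, e}
Tree: B1–B2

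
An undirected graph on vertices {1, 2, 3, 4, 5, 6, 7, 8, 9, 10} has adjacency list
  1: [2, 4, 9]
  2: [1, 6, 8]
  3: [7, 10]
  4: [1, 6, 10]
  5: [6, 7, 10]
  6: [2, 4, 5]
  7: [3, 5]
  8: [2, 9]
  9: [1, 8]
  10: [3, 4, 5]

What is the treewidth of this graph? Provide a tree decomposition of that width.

Treewidth 2.
One optimal decomposition is:
Bags: B1 = {3, 7, 10}  B2 = {5, 7, 10}  B3 = {4, 5, 10}  B4 = {4, 5, 6}  B5 = {1, 4, 6}  B6 = {1, 2, 6}  B7 = {1, 2, 9}  B8 = {2, 8, 9}
Tree: B1–B2, B2–B3, B3–B4, B4–B5, B5–B6, B6–B7, B7–B8

The largest bag has 3 vertices, giving width 2; this decomposition certifies tw(G) ≤ 2. Since 3–7–5–10–3 is a cycle in G, G is not acyclic. Forests are exactly the graphs of treewidth ≤ 1, so tw(G) ≥ 2. Hence tw(G) = 2 exactly.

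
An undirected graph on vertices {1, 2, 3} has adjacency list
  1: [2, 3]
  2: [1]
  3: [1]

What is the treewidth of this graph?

A width-1 tree decomposition is:
Bags: B1 = {1, 3}  B2 = {1, 2}
Tree: B1–B2
Every bag has size at most 2, so the width is 2 − 1 = 1 and tw(G) ≤ 1. G has an edge, so its treewidth is at least 1. Hence tw(G) = 1 exactly.

1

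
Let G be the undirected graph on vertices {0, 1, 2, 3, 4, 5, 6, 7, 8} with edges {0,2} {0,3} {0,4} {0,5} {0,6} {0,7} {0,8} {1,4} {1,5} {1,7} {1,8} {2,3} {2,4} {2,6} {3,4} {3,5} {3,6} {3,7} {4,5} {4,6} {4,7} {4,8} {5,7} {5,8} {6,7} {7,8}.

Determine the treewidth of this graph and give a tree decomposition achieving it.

Each bag holds 5 vertices, so the decomposition has width 4, which upper-bounds the treewidth. Conversely, {0, 4, 5, 7, 8} is a clique of size 5, and the vertices of any clique must share a bag in every tree decomposition; so some bag has ≥ 5 vertices and tw(G) ≥ 4. Hence tw(G) = 4 exactly.

Treewidth 4.
One such decomposition:
Bags: B1 = {0, 3, 4, 5, 7}  B2 = {0, 3, 4, 6, 7}  B3 = {0, 4, 5, 7, 8}  B4 = {1, 4, 5, 7, 8}  B5 = {0, 2, 3, 4, 6}
Tree: B1–B2, B1–B3, B3–B4, B2–B5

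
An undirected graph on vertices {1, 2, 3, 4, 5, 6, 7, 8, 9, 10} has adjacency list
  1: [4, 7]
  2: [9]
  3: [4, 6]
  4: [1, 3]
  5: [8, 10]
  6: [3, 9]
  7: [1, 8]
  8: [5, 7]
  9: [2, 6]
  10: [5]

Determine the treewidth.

A width-1 tree decomposition is:
Bags: B1 = {2, 9}  B2 = {6, 9}  B3 = {3, 6}  B4 = {3, 4}  B5 = {1, 4}  B6 = {1, 7}  B7 = {7, 8}  B8 = {5, 8}  B9 = {5, 10}
Tree: B1–B2, B2–B3, B3–B4, B4–B5, B5–B6, B6–B7, B7–B8, B8–B9
Each bag holds 2 vertices, so the decomposition has width 1, which upper-bounds the treewidth. Any graph with an edge has treewidth ≥ 1, and G has the edge 2–9. The upper and lower bounds meet at 1, so that is the treewidth.

1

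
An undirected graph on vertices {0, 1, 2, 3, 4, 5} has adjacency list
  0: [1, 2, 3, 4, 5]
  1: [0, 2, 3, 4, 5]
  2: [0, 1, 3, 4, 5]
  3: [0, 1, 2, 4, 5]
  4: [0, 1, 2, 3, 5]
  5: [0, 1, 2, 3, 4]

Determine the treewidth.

5

A width-5 tree decomposition is:
Bags: B1 = {0, 1, 2, 3, 4, 5}
Tree: (single bag)
With just one bag of size 6, the width is 6 − 1 = 5, so tw(G) ≤ 5. For the lower bound, the 6 vertices {0, 1, 2, 3, 4, 5} are pairwise adjacent, and any tree decomposition puts a clique entirely inside one bag — forcing width ≥ 5. Hence tw(G) = 5 exactly.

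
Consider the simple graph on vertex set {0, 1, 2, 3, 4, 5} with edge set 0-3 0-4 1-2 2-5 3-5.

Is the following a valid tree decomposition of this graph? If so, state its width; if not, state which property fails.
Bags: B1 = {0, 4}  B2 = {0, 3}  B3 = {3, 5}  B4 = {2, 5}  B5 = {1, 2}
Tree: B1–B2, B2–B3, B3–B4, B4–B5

Checking the three conditions: (i) the bags cover all of {0, 1, 2, 3, 4, 5}; (ii) for each edge, some bag contains both endpoints; (iii) the bags containing any fixed vertex form a subtree. All hold, so the decomposition is valid with width 2 − 1 = 1.

Yes; width 1.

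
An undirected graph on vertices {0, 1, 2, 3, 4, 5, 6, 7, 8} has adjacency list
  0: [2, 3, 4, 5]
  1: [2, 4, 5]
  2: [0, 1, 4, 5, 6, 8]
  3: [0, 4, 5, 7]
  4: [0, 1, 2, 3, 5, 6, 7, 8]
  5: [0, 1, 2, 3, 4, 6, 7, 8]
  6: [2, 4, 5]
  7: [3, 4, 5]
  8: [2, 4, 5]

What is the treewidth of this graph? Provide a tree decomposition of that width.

Treewidth 3.
One optimal decomposition is:
Bags: B1 = {2, 4, 5, 6}  B2 = {0, 2, 4, 5}  B3 = {1, 2, 4, 5}  B4 = {2, 4, 5, 8}  B5 = {0, 3, 4, 5}  B6 = {3, 4, 5, 7}
Tree: B1–B2, B2–B3, B2–B4, B2–B5, B5–B6

Every bag has size at most 4, so the width is 4 − 1 = 3 and tw(G) ≤ 3. Conversely, {0, 2, 4, 5} is a clique of size 4, and the vertices of any clique must share a bag in every tree decomposition; so some bag has ≥ 4 vertices and tw(G) ≥ 3. Hence tw(G) = 3 exactly.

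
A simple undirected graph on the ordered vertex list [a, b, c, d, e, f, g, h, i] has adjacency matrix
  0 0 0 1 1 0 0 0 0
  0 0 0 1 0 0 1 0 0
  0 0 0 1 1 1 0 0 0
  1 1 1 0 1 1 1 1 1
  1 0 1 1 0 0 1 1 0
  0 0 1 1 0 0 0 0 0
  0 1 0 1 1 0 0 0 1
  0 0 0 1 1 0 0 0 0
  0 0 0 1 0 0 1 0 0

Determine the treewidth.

A width-2 tree decomposition is:
Bags: B1 = {d, e, g}  B2 = {c, d, e}  B3 = {b, d, g}  B4 = {c, d, f}  B5 = {d, e, h}  B6 = {a, d, e}  B7 = {d, g, i}
Tree: B1–B2, B1–B3, B2–B4, B2–B5, B1–B6, B1–B7
Every bag has size at most 3, so the width is 3 − 1 = 2 and tw(G) ≤ 2. For the lower bound, the 3 vertices {d, e, g} are pairwise adjacent, and any tree decomposition puts a clique entirely inside one bag — forcing width ≥ 2. The upper and lower bounds meet at 2, so that is the treewidth.

2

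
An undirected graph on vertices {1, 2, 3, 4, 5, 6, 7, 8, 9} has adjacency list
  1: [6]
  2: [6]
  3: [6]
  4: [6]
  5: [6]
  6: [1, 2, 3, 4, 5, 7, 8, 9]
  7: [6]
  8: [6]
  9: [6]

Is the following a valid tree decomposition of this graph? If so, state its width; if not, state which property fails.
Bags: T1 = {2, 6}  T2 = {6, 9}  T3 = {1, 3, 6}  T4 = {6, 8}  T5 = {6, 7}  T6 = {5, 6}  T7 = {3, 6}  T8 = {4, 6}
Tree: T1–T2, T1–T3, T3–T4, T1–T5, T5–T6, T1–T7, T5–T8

No — bags containing vertex 3 are not connected in the tree.

A tree decomposition must satisfy three properties: every vertex lies in some bag; for every edge, both endpoints lie together in some bag; and for every vertex, the bags containing it form a connected subtree. Here bags containing vertex 3 are not connected in the tree, so the decomposition is invalid.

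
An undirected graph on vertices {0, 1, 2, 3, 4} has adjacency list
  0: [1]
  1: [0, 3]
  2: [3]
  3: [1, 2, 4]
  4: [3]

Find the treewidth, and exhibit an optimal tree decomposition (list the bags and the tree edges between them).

The largest bag has 2 vertices, giving width 1; this decomposition certifies tw(G) ≤ 1. G has an edge, so its treewidth is at least 1. Therefore the treewidth is 1.

Treewidth 1.
One such decomposition:
Bags: B1 = {2, 3}  B2 = {1, 3}  B3 = {0, 1}  B4 = {3, 4}
Tree: B1–B2, B2–B3, B1–B4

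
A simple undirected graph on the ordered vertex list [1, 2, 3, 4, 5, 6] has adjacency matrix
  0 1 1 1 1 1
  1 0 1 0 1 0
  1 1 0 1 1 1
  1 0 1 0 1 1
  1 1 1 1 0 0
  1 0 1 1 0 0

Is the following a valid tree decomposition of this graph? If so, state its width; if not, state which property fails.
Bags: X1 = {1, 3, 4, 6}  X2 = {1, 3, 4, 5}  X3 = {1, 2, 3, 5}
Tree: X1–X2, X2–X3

Checking the three conditions: (i) the bags cover all of {1, 2, 3, 4, 5, 6}; (ii) for each edge, some bag contains both endpoints; (iii) the bags containing any fixed vertex form a subtree. All hold, so the decomposition is valid with width 4 − 1 = 3.

Yes; width 3.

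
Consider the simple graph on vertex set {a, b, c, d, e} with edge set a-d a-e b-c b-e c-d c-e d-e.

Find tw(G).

2

A width-2 tree decomposition is:
Bags: B1 = {b, c, e}  B2 = {c, d, e}  B3 = {a, d, e}
Tree: B1–B2, B2–B3
Every bag has size at most 3, so the width is 3 − 1 = 2 and tw(G) ≤ 2. For the lower bound, the 3 vertices {c, d, e} are pairwise adjacent, and any tree decomposition puts a clique entirely inside one bag — forcing width ≥ 2. The upper and lower bounds meet at 2, so that is the treewidth.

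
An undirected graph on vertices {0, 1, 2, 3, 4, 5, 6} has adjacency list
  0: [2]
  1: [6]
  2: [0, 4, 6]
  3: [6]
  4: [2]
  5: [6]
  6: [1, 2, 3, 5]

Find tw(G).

A width-1 tree decomposition is:
Bags: B1 = {0, 2}  B2 = {2, 6}  B3 = {3, 6}  B4 = {2, 4}  B5 = {5, 6}  B6 = {1, 6}
Tree: B1–B2, B2–B3, B2–B4, B2–B5, B3–B6
Each bag holds 2 vertices, so the decomposition has width 1, which upper-bounds the treewidth. Any graph with an edge has treewidth ≥ 1, and G has the edge 2–0. Combining the bounds, tw(G) = 1.

1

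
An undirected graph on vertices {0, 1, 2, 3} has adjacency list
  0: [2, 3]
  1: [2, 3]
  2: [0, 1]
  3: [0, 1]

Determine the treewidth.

2

A width-2 tree decomposition is:
Bags: B1 = {1, 2, 3}  B2 = {0, 2, 3}
Tree: B1–B2
The largest bag has 3 vertices, giving width 2; this decomposition certifies tw(G) ≤ 2. Since 3–1–2–0–3 is a cycle in G, G is not acyclic. Forests are exactly the graphs of treewidth ≤ 1, so tw(G) ≥ 2. Hence tw(G) = 2 exactly.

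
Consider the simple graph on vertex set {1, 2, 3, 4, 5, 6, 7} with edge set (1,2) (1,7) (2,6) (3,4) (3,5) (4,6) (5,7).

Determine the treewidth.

A width-2 tree decomposition is:
Bags: B1 = {3, 4, 5}  B2 = {4, 5, 7}  B3 = {1, 4, 7}  B4 = {1, 2, 4}  B5 = {2, 4, 6}
Tree: B1–B2, B2–B3, B3–B4, B4–B5
Each bag holds 3 vertices, so the decomposition has width 2, which upper-bounds the treewidth. The edges 4–3–5–7–1–2–6–4 form a cycle, so G is not a tree and its treewidth is at least 2. Combining the bounds, tw(G) = 2.

2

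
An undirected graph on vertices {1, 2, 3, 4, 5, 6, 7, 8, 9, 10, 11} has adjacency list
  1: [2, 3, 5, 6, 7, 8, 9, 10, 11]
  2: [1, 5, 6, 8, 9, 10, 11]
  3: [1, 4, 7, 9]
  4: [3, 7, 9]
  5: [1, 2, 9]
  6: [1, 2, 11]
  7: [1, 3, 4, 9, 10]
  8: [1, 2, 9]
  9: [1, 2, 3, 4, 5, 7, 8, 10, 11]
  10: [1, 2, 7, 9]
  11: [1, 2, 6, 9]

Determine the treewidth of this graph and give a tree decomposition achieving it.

Treewidth 3.
Bags: B1 = {1, 2, 9, 10}  B2 = {1, 2, 8, 9}  B3 = {1, 7, 9, 10}  B4 = {1, 2, 9, 11}  B5 = {1, 2, 6, 11}  B6 = {1, 3, 7, 9}  B7 = {3, 4, 7, 9}  B8 = {1, 2, 5, 9}
Tree: B1–B2, B1–B3, B1–B4, B4–B5, B3–B6, B6–B7, B4–B8

Every bag has size at most 4, so the width is 4 − 1 = 3 and tw(G) ≤ 3. For the lower bound, the 4 vertices {1, 2, 8, 9} are pairwise adjacent, and any tree decomposition puts a clique entirely inside one bag — forcing width ≥ 3. The upper and lower bounds meet at 3, so that is the treewidth.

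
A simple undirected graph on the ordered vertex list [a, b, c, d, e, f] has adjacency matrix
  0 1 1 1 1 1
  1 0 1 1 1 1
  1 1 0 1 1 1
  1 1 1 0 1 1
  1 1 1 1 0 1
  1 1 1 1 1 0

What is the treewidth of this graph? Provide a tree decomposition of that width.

Treewidth 5.
One such decomposition:
Bags: B1 = {a, b, c, d, e, f}
Tree: (single bag)

A single bag containing all 6 vertices is trivially a valid decomposition of width 5. For the lower bound, the 6 vertices {a, b, c, d, e, f} are pairwise adjacent, and any tree decomposition puts a clique entirely inside one bag — forcing width ≥ 5. Hence tw(G) = 5 exactly.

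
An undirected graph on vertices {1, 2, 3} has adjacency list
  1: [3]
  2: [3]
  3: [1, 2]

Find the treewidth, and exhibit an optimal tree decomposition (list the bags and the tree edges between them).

Treewidth 1.
Bags: B1 = {1, 3}  B2 = {2, 3}
Tree: B1–B2

Each bag holds 2 vertices, so the decomposition has width 1, which upper-bounds the treewidth. Any graph with an edge has treewidth ≥ 1, and G has the edge 3–1. Hence tw(G) = 1 exactly.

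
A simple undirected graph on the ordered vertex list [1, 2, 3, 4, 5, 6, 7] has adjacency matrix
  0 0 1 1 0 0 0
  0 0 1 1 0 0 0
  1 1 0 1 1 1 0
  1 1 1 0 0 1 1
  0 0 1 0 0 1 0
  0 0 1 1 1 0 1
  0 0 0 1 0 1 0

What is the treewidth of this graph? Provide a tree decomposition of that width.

Treewidth 2.
Bags: B1 = {3, 4, 6}  B2 = {1, 3, 4}  B3 = {3, 5, 6}  B4 = {2, 3, 4}  B5 = {4, 6, 7}
Tree: B1–B2, B1–B3, B1–B4, B1–B5

Every bag has size at most 3, so the width is 3 − 1 = 2 and tw(G) ≤ 2. For the lower bound, the 3 vertices {1, 3, 4} are pairwise adjacent, and any tree decomposition puts a clique entirely inside one bag — forcing width ≥ 2. Therefore the treewidth is 2.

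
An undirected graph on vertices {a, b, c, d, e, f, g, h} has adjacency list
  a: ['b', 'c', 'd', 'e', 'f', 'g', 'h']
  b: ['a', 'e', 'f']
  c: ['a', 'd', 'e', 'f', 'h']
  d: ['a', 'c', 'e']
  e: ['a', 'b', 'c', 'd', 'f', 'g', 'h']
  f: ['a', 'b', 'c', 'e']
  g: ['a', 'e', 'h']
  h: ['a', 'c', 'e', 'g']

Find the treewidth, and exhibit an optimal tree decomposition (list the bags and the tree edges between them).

The largest bag has 4 vertices, giving width 3; this decomposition certifies tw(G) ≤ 3. For the lower bound, the 4 vertices {a, e, g, h} are pairwise adjacent, and any tree decomposition puts a clique entirely inside one bag — forcing width ≥ 3. Combining the bounds, tw(G) = 3.

Treewidth 3.
One optimal decomposition is:
Bags: B1 = {a, c, e, h}  B2 = {a, c, d, e}  B3 = {a, c, e, f}  B4 = {a, b, e, f}  B5 = {a, e, g, h}
Tree: B1–B2, B2–B3, B3–B4, B1–B5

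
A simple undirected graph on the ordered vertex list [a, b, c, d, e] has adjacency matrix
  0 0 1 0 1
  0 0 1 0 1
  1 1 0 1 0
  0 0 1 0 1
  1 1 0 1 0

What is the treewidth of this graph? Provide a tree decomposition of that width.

Each bag holds 3 vertices, so the decomposition has width 2, which upper-bounds the treewidth. Since a–e–d–c–a is a cycle in G, G is not acyclic. Forests are exactly the graphs of treewidth ≤ 1, so tw(G) ≥ 2. The upper and lower bounds meet at 2, so that is the treewidth.

Treewidth 2.
Bags: B1 = {a, c, e}  B2 = {c, d, e}  B3 = {b, c, e}
Tree: B1–B2, B2–B3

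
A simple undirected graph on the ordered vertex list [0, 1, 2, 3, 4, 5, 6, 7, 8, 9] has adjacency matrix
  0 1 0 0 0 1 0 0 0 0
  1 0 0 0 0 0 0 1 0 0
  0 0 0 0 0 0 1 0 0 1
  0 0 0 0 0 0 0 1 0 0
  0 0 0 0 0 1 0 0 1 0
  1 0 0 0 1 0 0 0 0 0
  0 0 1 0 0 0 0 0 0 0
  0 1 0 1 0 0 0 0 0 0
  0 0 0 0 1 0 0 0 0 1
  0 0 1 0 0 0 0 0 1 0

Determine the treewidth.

1

A width-1 tree decomposition is:
Bags: B1 = {3, 7}  B2 = {1, 7}  B3 = {0, 1}  B4 = {0, 5}  B5 = {4, 5}  B6 = {4, 8}  B7 = {8, 9}  B8 = {2, 9}  B9 = {2, 6}
Tree: B1–B2, B2–B3, B3–B4, B4–B5, B5–B6, B6–B7, B7–B8, B8–B9
The largest bag has 2 vertices, giving width 1; this decomposition certifies tw(G) ≤ 1. Since G has at least one edge (e.g. 3–7), it is not an edgeless graph, so tw(G) ≥ 1. The upper and lower bounds meet at 1, so that is the treewidth.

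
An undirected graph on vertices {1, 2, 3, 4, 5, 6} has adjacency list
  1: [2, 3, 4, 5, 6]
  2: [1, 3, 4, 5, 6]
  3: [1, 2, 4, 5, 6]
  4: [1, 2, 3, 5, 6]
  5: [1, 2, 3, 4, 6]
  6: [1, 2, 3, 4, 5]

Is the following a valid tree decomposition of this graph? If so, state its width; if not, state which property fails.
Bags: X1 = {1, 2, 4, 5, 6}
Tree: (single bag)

A tree decomposition must satisfy three properties: every vertex lies in some bag; for every edge, both endpoints lie together in some bag; and for every vertex, the bags containing it form a connected subtree. Here vertex 3 appears in no bag, so the decomposition is invalid.

No — vertex 3 appears in no bag.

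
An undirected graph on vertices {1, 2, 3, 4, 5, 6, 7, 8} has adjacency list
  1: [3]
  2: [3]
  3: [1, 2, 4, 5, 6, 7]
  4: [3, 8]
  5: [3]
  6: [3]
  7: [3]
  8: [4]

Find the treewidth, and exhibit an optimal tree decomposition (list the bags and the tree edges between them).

Each bag holds 2 vertices, so the decomposition has width 1, which upper-bounds the treewidth. Since G has at least one edge (e.g. 2–3), it is not an edgeless graph, so tw(G) ≥ 1. Therefore the treewidth is 1.

Treewidth 1.
One optimal decomposition is:
Bags: B1 = {2, 3}  B2 = {3, 7}  B3 = {3, 4}  B4 = {1, 3}  B5 = {3, 5}  B6 = {3, 6}  B7 = {4, 8}
Tree: B1–B2, B1–B3, B3–B4, B3–B5, B4–B6, B3–B7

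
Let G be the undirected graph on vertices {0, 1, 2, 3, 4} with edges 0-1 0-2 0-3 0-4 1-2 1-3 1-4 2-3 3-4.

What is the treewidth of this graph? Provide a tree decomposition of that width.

The largest bag has 4 vertices, giving width 3; this decomposition certifies tw(G) ≤ 3. Conversely, {0, 1, 2, 3} is a clique of size 4, and the vertices of any clique must share a bag in every tree decomposition; so some bag has ≥ 4 vertices and tw(G) ≥ 3. Combining the bounds, tw(G) = 3.

Treewidth 3.
One optimal decomposition is:
Bags: B1 = {0, 1, 3, 4}  B2 = {0, 1, 2, 3}
Tree: B1–B2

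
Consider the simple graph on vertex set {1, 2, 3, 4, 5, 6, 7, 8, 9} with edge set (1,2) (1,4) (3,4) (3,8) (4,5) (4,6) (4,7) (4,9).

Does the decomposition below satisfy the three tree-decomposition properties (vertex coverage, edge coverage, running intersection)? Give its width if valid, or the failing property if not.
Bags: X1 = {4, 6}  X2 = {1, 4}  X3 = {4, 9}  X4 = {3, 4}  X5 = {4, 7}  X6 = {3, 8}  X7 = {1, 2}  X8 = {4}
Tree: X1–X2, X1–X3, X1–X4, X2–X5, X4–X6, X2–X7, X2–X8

A tree decomposition must satisfy three properties: every vertex lies in some bag; for every edge, both endpoints lie together in some bag; and for every vertex, the bags containing it form a connected subtree. Here vertex 5 appears in no bag, so the decomposition is invalid.

No — vertex 5 appears in no bag.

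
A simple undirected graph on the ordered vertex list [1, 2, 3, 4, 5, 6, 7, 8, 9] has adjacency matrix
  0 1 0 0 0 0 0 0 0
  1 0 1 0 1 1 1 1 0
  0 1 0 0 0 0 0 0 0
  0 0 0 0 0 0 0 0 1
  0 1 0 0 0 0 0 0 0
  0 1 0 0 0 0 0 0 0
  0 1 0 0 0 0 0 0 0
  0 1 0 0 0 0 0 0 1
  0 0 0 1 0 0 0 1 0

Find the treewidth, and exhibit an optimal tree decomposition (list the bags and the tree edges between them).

The largest bag has 2 vertices, giving width 1; this decomposition certifies tw(G) ≤ 1. Since G has at least one edge (e.g. 8–9), it is not an edgeless graph, so tw(G) ≥ 1. Therefore the treewidth is 1.

Treewidth 1.
One optimal decomposition is:
Bags: B1 = {8, 9}  B2 = {4, 9}  B3 = {2, 8}  B4 = {2, 7}  B5 = {2, 6}  B6 = {2, 3}  B7 = {2, 5}  B8 = {1, 2}
Tree: B1–B2, B1–B3, B3–B4, B4–B5, B3–B6, B6–B7, B7–B8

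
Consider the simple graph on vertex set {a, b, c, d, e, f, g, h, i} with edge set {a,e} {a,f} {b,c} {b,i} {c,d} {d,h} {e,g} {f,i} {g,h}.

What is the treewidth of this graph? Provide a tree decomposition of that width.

Every bag has size at most 3, so the width is 3 − 1 = 2 and tw(G) ≤ 2. The edges h–d–c–b–i–f–a–e–g–h form a cycle, so G is not a tree and its treewidth is at least 2. Therefore the treewidth is 2.

Treewidth 2.
One optimal decomposition is:
Bags: B1 = {c, d, h}  B2 = {b, c, h}  B3 = {b, h, i}  B4 = {f, h, i}  B5 = {a, f, h}  B6 = {a, e, h}  B7 = {e, g, h}
Tree: B1–B2, B2–B3, B3–B4, B4–B5, B5–B6, B6–B7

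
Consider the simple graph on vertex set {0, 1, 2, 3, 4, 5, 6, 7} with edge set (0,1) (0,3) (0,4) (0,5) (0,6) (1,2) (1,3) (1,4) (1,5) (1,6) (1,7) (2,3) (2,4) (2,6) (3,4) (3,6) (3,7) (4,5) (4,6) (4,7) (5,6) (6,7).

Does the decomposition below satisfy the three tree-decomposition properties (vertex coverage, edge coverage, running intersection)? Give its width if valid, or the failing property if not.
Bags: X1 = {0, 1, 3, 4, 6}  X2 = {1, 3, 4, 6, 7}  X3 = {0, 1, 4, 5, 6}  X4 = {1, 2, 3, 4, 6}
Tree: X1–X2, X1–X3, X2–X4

Every vertex of G appears in some bag (union = {0, 1, 2, 3, 4, 5, 6, 7}); every edge is covered by a bag; and for each vertex v the set of bags containing v is connected in the bag tree. The decomposition is therefore valid. The largest bag has 5 vertices, so the width is 4.

Yes; width 4.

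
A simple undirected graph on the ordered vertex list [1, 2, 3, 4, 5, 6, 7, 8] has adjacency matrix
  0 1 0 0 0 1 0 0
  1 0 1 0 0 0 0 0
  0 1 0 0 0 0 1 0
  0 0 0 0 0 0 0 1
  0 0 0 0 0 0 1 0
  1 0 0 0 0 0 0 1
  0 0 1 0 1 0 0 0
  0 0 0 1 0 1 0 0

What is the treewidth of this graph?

1

A width-1 tree decomposition is:
Bags: B1 = {5, 7}  B2 = {3, 7}  B3 = {2, 3}  B4 = {1, 2}  B5 = {1, 6}  B6 = {6, 8}  B7 = {4, 8}
Tree: B1–B2, B2–B3, B3–B4, B4–B5, B5–B6, B6–B7
Each bag holds 2 vertices, so the decomposition has width 1, which upper-bounds the treewidth. G has an edge, so its treewidth is at least 1. Hence tw(G) = 1 exactly.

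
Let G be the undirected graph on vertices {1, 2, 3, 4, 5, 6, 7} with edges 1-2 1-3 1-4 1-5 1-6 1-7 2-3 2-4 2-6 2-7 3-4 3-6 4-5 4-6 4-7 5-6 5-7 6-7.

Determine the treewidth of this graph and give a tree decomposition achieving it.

Every bag has size at most 5, so the width is 5 − 1 = 4 and tw(G) ≤ 4. On the other hand G contains the 5-clique {1, 2, 3, 4, 6}. A clique must lie in a single bag of any decomposition, so no decomposition can have width below 4. Therefore the treewidth is 4.

Treewidth 4.
One such decomposition:
Bags: B1 = {1, 2, 4, 6, 7}  B2 = {1, 4, 5, 6, 7}  B3 = {1, 2, 3, 4, 6}
Tree: B1–B2, B1–B3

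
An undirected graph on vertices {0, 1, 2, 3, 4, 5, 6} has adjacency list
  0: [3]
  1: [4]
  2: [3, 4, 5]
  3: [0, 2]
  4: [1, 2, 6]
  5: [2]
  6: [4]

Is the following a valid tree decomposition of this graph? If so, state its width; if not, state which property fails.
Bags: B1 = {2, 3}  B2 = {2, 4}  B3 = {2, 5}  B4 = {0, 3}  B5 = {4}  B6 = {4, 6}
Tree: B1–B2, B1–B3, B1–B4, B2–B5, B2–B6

No — vertex 1 appears in no bag.

A tree decomposition must satisfy three properties: every vertex lies in some bag; for every edge, both endpoints lie together in some bag; and for every vertex, the bags containing it form a connected subtree. Here vertex 1 appears in no bag, so the decomposition is invalid.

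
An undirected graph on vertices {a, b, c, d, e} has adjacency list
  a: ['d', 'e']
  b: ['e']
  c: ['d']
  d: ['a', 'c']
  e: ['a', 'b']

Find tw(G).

1

A width-1 tree decomposition is:
Bags: B1 = {c, d}  B2 = {a, d}  B3 = {a, e}  B4 = {b, e}
Tree: B1–B2, B2–B3, B3–B4
Every bag has size at most 2, so the width is 2 − 1 = 1 and tw(G) ≤ 1. Since G has at least one edge (e.g. c–d), it is not an edgeless graph, so tw(G) ≥ 1. Therefore the treewidth is 1.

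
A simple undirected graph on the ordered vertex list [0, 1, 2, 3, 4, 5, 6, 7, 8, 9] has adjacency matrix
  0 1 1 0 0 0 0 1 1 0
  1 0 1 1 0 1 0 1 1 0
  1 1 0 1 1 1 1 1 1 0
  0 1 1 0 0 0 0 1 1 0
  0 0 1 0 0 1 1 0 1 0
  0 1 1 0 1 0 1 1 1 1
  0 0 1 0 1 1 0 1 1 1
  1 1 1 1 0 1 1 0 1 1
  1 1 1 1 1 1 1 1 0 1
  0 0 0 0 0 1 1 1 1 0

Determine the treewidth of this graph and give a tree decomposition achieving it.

Each bag holds 5 vertices, so the decomposition has width 4, which upper-bounds the treewidth. For the lower bound, the 5 vertices {5, 6, 7, 8, 9} are pairwise adjacent, and any tree decomposition puts a clique entirely inside one bag — forcing width ≥ 4. Combining the bounds, tw(G) = 4.

Treewidth 4.
One optimal decomposition is:
Bags: B1 = {1, 2, 5, 7, 8}  B2 = {1, 2, 3, 7, 8}  B3 = {2, 5, 6, 7, 8}  B4 = {5, 6, 7, 8, 9}  B5 = {0, 1, 2, 7, 8}  B6 = {2, 4, 5, 6, 8}
Tree: B1–B2, B1–B3, B3–B4, B1–B5, B3–B6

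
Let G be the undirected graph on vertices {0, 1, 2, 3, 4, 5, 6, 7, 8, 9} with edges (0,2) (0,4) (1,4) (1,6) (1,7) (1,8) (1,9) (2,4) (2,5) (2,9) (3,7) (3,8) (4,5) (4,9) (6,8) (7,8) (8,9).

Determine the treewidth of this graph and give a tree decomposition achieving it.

Each bag holds 3 vertices, so the decomposition has width 2, which upper-bounds the treewidth. For the lower bound, the 3 vertices {0, 2, 4} are pairwise adjacent, and any tree decomposition puts a clique entirely inside one bag — forcing width ≥ 2. Hence tw(G) = 2 exactly.

Treewidth 2.
One such decomposition:
Bags: B1 = {2, 4, 5}  B2 = {2, 4, 9}  B3 = {1, 4, 9}  B4 = {1, 8, 9}  B5 = {1, 7, 8}  B6 = {1, 6, 8}  B7 = {0, 2, 4}  B8 = {3, 7, 8}
Tree: B1–B2, B2–B3, B3–B4, B4–B5, B5–B6, B1–B7, B5–B8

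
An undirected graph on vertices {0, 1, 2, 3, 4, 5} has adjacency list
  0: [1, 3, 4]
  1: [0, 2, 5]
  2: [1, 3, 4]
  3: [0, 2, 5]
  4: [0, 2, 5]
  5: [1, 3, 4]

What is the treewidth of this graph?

3

A width-3 tree decomposition is:
Bags: B1 = {1, 3, 4, 5}  B2 = {1, 2, 3, 4}  B3 = {0, 1, 3, 4}
Tree: B1–B2, B2–B3
Every bag has size at most 4, so the width is 4 − 1 = 3 and tw(G) ≤ 3. For the lower bound: the 4 vertex sets {1,5}, {2,3}, {4}, {0} are disjoint, each induces a connected subgraph, and every pair is joined by at least one edge of G. Contracting each set to a single vertex therefore yields K_{4} as a minor, and since treewidth is minor-monotone, tw(G) ≥ tw(K_{4}) = 3. Therefore the treewidth is 3.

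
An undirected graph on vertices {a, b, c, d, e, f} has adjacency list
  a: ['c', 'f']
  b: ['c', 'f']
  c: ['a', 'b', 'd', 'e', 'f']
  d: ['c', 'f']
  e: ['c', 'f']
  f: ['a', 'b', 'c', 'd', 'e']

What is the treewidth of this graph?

2

A width-2 tree decomposition is:
Bags: B1 = {c, e, f}  B2 = {b, c, f}  B3 = {a, c, f}  B4 = {c, d, f}
Tree: B1–B2, B1–B3, B2–B4
The largest bag has 3 vertices, giving width 2; this decomposition certifies tw(G) ≤ 2. For the lower bound, the 3 vertices {c, d, f} are pairwise adjacent, and any tree decomposition puts a clique entirely inside one bag — forcing width ≥ 2. The upper and lower bounds meet at 2, so that is the treewidth.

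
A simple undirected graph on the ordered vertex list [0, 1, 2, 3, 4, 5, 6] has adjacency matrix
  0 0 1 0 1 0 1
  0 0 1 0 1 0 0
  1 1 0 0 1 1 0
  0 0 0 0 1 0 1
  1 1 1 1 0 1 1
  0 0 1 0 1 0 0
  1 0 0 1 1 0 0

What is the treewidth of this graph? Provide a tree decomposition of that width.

Treewidth 2.
Bags: B1 = {1, 2, 4}  B2 = {0, 2, 4}  B3 = {0, 4, 6}  B4 = {3, 4, 6}  B5 = {2, 4, 5}
Tree: B1–B2, B2–B3, B3–B4, B2–B5

Each bag holds 3 vertices, so the decomposition has width 2, which upper-bounds the treewidth. For the lower bound, the 3 vertices {0, 2, 4} are pairwise adjacent, and any tree decomposition puts a clique entirely inside one bag — forcing width ≥ 2. Hence tw(G) = 2 exactly.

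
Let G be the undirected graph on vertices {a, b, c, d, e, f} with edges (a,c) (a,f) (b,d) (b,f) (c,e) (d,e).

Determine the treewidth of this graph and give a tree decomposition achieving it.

Treewidth 2.
One optimal decomposition is:
Bags: B1 = {a, c, f}  B2 = {c, e, f}  B3 = {d, e, f}  B4 = {b, d, f}
Tree: B1–B2, B2–B3, B3–B4

Each bag holds 3 vertices, so the decomposition has width 2, which upper-bounds the treewidth. Since f–a–c–e–d–b–f is a cycle in G, G is not acyclic. Forests are exactly the graphs of treewidth ≤ 1, so tw(G) ≥ 2. Combining the bounds, tw(G) = 2.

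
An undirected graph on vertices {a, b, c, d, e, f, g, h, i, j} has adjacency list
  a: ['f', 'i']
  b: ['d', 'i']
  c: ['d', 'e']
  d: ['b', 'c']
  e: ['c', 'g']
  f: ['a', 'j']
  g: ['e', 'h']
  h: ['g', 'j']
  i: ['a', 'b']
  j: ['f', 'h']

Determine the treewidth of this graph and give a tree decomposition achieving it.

Every bag has size at most 3, so the width is 3 − 1 = 2 and tw(G) ≤ 2. For the lower bound, G contains the cycle f–a–i–b–d–c–e–g–h–j–f, so G is not a forest; only forests have treewidth ≤ 1, hence tw(G) ≥ 2. Hence tw(G) = 2 exactly.

Treewidth 2.
Bags: B1 = {a, f, i}  B2 = {b, f, i}  B3 = {b, d, f}  B4 = {c, d, f}  B5 = {c, e, f}  B6 = {e, f, g}  B7 = {f, g, h}  B8 = {f, h, j}
Tree: B1–B2, B2–B3, B3–B4, B4–B5, B5–B6, B6–B7, B7–B8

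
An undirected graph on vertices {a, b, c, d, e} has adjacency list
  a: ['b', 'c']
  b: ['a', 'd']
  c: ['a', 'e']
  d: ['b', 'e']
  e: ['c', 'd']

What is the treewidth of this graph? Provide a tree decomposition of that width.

Each bag holds 3 vertices, so the decomposition has width 2, which upper-bounds the treewidth. For the lower bound, G contains the cycle b–d–e–c–a–b, so G is not a forest; only forests have treewidth ≤ 1, hence tw(G) ≥ 2. Combining the bounds, tw(G) = 2.

Treewidth 2.
One optimal decomposition is:
Bags: B1 = {b, d, e}  B2 = {b, c, e}  B3 = {a, b, c}
Tree: B1–B2, B2–B3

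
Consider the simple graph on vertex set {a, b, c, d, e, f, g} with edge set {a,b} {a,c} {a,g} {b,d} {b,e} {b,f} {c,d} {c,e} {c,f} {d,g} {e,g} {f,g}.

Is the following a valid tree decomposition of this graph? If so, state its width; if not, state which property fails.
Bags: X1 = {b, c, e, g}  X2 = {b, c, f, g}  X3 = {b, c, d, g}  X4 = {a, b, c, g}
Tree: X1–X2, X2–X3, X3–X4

Every vertex of G appears in some bag (union = {a, b, c, d, e, f, g}); every edge is covered by a bag; and for each vertex v the set of bags containing v is connected in the bag tree. The decomposition is therefore valid. The largest bag has 4 vertices, so the width is 3.

Yes; width 3.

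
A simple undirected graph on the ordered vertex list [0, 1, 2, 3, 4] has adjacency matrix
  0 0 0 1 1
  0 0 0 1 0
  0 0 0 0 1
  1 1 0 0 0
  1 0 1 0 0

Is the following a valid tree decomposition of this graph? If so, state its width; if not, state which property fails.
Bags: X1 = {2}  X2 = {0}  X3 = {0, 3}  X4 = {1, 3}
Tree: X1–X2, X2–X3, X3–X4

No — vertex 4 appears in no bag.

A tree decomposition must satisfy three properties: every vertex lies in some bag; for every edge, both endpoints lie together in some bag; and for every vertex, the bags containing it form a connected subtree. Here vertex 4 appears in no bag, so the decomposition is invalid.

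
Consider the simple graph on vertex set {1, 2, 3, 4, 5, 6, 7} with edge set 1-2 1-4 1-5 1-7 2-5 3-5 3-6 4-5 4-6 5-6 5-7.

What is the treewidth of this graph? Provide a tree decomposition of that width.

The largest bag has 3 vertices, giving width 2; this decomposition certifies tw(G) ≤ 2. For the lower bound, the 3 vertices {1, 2, 5} are pairwise adjacent, and any tree decomposition puts a clique entirely inside one bag — forcing width ≥ 2. Combining the bounds, tw(G) = 2.

Treewidth 2.
One such decomposition:
Bags: B1 = {1, 5, 7}  B2 = {1, 2, 5}  B3 = {1, 4, 5}  B4 = {4, 5, 6}  B5 = {3, 5, 6}
Tree: B1–B2, B2–B3, B3–B4, B4–B5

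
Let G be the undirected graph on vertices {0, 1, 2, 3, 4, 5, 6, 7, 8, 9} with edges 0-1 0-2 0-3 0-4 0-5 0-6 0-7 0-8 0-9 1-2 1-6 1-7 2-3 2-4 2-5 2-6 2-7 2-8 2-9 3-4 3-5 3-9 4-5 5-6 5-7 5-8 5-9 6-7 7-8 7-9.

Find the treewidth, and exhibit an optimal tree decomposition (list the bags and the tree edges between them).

Treewidth 4.
One optimal decomposition is:
Bags: B1 = {0, 2, 5, 7, 9}  B2 = {0, 2, 3, 5, 9}  B3 = {0, 2, 3, 4, 5}  B4 = {0, 2, 5, 6, 7}  B5 = {0, 2, 5, 7, 8}  B6 = {0, 1, 2, 6, 7}
Tree: B1–B2, B2–B3, B1–B4, B4–B5, B4–B6

Every bag has size at most 5, so the width is 5 − 1 = 4 and tw(G) ≤ 4. For the lower bound, the 5 vertices {0, 1, 2, 6, 7} are pairwise adjacent, and any tree decomposition puts a clique entirely inside one bag — forcing width ≥ 4. The upper and lower bounds meet at 4, so that is the treewidth.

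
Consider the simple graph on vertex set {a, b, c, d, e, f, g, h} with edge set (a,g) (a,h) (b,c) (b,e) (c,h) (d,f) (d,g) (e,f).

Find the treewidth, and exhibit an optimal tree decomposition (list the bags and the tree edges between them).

Each bag holds 3 vertices, so the decomposition has width 2, which upper-bounds the treewidth. Since h–c–b–e–f–d–g–a–h is a cycle in G, G is not acyclic. Forests are exactly the graphs of treewidth ≤ 1, so tw(G) ≥ 2. Combining the bounds, tw(G) = 2.

Treewidth 2.
One optimal decomposition is:
Bags: B1 = {b, c, h}  B2 = {b, e, h}  B3 = {e, f, h}  B4 = {d, f, h}  B5 = {d, g, h}  B6 = {a, g, h}
Tree: B1–B2, B2–B3, B3–B4, B4–B5, B5–B6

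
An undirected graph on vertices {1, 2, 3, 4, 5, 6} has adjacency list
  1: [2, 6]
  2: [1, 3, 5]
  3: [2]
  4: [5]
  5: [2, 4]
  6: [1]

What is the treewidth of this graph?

1

A width-1 tree decomposition is:
Bags: B1 = {1, 2}  B2 = {1, 6}  B3 = {2, 3}  B4 = {2, 5}  B5 = {4, 5}
Tree: B1–B2, B1–B3, B3–B4, B4–B5
Each bag holds 2 vertices, so the decomposition has width 1, which upper-bounds the treewidth. Since G has at least one edge (e.g. 2–1), it is not an edgeless graph, so tw(G) ≥ 1. The upper and lower bounds meet at 1, so that is the treewidth.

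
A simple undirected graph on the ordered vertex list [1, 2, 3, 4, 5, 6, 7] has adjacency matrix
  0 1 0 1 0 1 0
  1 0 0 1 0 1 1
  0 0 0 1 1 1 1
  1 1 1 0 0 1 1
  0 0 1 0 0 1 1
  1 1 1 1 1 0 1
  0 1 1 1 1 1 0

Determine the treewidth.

A width-3 tree decomposition is:
Bags: B1 = {3, 4, 6, 7}  B2 = {2, 4, 6, 7}  B3 = {3, 5, 6, 7}  B4 = {1, 2, 4, 6}
Tree: B1–B2, B1–B3, B2–B4
Every bag has size at most 4, so the width is 4 − 1 = 3 and tw(G) ≤ 3. Conversely, {1, 2, 4, 6} is a clique of size 4, and the vertices of any clique must share a bag in every tree decomposition; so some bag has ≥ 4 vertices and tw(G) ≥ 3. Therefore the treewidth is 3.

3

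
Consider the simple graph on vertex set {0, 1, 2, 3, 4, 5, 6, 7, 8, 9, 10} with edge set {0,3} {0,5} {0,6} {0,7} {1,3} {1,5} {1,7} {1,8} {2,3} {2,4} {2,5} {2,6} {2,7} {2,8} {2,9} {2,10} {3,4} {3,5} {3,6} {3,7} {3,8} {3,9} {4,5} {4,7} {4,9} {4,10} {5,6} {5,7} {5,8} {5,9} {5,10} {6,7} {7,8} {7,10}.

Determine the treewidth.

A width-4 tree decomposition is:
Bags: B1 = {2, 3, 5, 7, 8}  B2 = {2, 3, 4, 5, 7}  B3 = {2, 4, 5, 7, 10}  B4 = {1, 3, 5, 7, 8}  B5 = {2, 3, 4, 5, 9}  B6 = {2, 3, 5, 6, 7}  B7 = {0, 3, 5, 6, 7}
Tree: B1–B2, B2–B3, B1–B4, B2–B5, B1–B6, B6–B7
Every bag has size at most 5, so the width is 5 − 1 = 4 and tw(G) ≤ 4. For the lower bound, the 5 vertices {2, 4, 5, 7, 10} are pairwise adjacent, and any tree decomposition puts a clique entirely inside one bag — forcing width ≥ 4. Hence tw(G) = 4 exactly.

4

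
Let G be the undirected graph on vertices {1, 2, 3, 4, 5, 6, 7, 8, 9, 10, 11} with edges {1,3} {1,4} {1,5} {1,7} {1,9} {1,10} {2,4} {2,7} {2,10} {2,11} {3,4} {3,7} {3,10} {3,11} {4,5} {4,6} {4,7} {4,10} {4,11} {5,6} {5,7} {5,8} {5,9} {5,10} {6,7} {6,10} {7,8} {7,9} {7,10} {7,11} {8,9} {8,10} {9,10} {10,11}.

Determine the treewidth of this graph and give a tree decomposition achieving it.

Treewidth 4.
Bags: B1 = {1, 4, 5, 7, 10}  B2 = {1, 5, 7, 9, 10}  B3 = {4, 5, 6, 7, 10}  B4 = {1, 3, 4, 7, 10}  B5 = {5, 7, 8, 9, 10}  B6 = {3, 4, 7, 10, 11}  B7 = {2, 4, 7, 10, 11}
Tree: B1–B2, B1–B3, B1–B4, B2–B5, B4–B6, B6–B7

The largest bag has 5 vertices, giving width 4; this decomposition certifies tw(G) ≤ 4. On the other hand G contains the 5-clique {5, 7, 8, 9, 10}. A clique must lie in a single bag of any decomposition, so no decomposition can have width below 4. Therefore the treewidth is 4.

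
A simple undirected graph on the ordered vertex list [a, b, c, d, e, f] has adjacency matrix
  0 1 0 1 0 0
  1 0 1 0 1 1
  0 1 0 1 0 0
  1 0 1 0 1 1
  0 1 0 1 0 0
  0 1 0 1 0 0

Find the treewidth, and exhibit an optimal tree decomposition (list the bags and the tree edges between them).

Each bag holds 3 vertices, so the decomposition has width 2, which upper-bounds the treewidth. The edges b–f–d–a–b form a cycle, so G is not a tree and its treewidth is at least 2. Hence tw(G) = 2 exactly.

Treewidth 2.
One such decomposition:
Bags: B1 = {b, d, f}  B2 = {a, b, d}  B3 = {b, c, d}  B4 = {b, d, e}
Tree: B1–B2, B2–B3, B3–B4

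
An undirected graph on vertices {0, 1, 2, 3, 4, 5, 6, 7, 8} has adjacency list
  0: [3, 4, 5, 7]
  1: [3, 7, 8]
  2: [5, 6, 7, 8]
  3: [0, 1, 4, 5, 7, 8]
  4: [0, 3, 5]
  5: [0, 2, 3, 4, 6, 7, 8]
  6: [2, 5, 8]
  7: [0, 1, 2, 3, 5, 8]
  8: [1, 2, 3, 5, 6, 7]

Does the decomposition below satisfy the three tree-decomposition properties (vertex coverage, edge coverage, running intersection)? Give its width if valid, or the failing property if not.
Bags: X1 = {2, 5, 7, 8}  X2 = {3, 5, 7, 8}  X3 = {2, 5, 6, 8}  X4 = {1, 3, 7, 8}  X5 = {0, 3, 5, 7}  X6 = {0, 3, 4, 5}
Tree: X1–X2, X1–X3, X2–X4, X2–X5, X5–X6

Checking the three conditions: (i) the bags cover all of {0, 1, 2, 3, 4, 5, 6, 7, 8}; (ii) for each edge, some bag contains both endpoints; (iii) the bags containing any fixed vertex form a subtree. All hold, so the decomposition is valid with width 4 − 1 = 3.

Yes; width 3.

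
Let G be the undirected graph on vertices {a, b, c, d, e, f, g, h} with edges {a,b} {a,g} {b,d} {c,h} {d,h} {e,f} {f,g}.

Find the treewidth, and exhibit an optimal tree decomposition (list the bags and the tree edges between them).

Every bag has size at most 2, so the width is 2 − 1 = 1 and tw(G) ≤ 1. Any graph with an edge has treewidth ≥ 1, and G has the edge c–h. Hence tw(G) = 1 exactly.

Treewidth 1.
Bags: B1 = {c, h}  B2 = {d, h}  B3 = {b, d}  B4 = {a, b}  B5 = {a, g}  B6 = {f, g}  B7 = {e, f}
Tree: B1–B2, B2–B3, B3–B4, B4–B5, B5–B6, B6–B7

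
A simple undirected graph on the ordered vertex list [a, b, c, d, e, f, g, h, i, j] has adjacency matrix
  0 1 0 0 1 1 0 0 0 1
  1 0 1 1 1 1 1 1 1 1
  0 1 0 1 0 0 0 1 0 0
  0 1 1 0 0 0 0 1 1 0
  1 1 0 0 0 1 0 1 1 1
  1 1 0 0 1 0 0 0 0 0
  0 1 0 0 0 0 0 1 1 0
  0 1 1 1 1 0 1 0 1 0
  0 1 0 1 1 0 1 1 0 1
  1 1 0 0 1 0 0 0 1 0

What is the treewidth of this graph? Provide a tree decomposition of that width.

Each bag holds 4 vertices, so the decomposition has width 3, which upper-bounds the treewidth. Conversely, {a, b, e, j} is a clique of size 4, and the vertices of any clique must share a bag in every tree decomposition; so some bag has ≥ 4 vertices and tw(G) ≥ 3. Hence tw(G) = 3 exactly.

Treewidth 3.
One optimal decomposition is:
Bags: B1 = {b, e, i, j}  B2 = {a, b, e, j}  B3 = {a, b, e, f}  B4 = {b, e, h, i}  B5 = {b, g, h, i}  B6 = {b, d, h, i}  B7 = {b, c, d, h}
Tree: B1–B2, B2–B3, B1–B4, B4–B5, B4–B6, B6–B7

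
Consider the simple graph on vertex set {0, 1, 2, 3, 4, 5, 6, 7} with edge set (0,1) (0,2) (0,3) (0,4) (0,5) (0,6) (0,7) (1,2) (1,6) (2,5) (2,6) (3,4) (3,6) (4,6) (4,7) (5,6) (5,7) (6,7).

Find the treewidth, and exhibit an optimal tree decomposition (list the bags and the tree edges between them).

Each bag holds 4 vertices, so the decomposition has width 3, which upper-bounds the treewidth. For the lower bound, the 4 vertices {0, 1, 2, 6} are pairwise adjacent, and any tree decomposition puts a clique entirely inside one bag — forcing width ≥ 3. Therefore the treewidth is 3.

Treewidth 3.
One optimal decomposition is:
Bags: B1 = {0, 5, 6, 7}  B2 = {0, 4, 6, 7}  B3 = {0, 3, 4, 6}  B4 = {0, 2, 5, 6}  B5 = {0, 1, 2, 6}
Tree: B1–B2, B2–B3, B1–B4, B4–B5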